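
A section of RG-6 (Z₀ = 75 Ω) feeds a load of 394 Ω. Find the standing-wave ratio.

VSWR ≈ 5.25

Γ = (394 − 75)/(394 + 75) = 0.68
VSWR = (1 + 0.68)/(1 − 0.68)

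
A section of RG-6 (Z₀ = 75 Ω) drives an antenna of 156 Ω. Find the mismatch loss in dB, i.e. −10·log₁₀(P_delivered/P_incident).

Γ = (156 − 75)/(156 + 75) = 0.351
|Γ|² = 0.123, so P_del/P_inc = 1 − |Γ|² = 0.877
ML = −10·log₁₀(1 − |Γ|²)

mismatch loss ≈ 0.57 dB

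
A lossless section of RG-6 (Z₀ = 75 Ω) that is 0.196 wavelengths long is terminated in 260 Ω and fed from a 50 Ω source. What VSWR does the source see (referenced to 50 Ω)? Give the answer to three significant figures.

βl = 2π × 0.196 = 70.6°
tan(βl) = 2.83
Z_in = Z_0·(Z_L + jZ_0·tanβl)/(Z_0 + jZ_L·tanβl) = 24.1 − j24 Ω
Γ_s = (Z_in − Z_s)/(Z_in + Z_s) = (-25.9 − j24)/(74.1 − j24), |Γ_s| = 0.454
VSWR = (1 + |Γ_s|)/(1 − |Γ_s|)

VSWR ≈ 2.66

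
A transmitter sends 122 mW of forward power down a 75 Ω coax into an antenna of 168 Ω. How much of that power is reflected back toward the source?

P_reflected ≈ 17.9 mW

Γ = (168 − 75)/(168 + 75) = 0.383
|Γ|² = 0.146
P_refl = |Γ|²·P_inc = 17.9 mW, P_del = (1 − |Γ|²)·P_inc = 104 mW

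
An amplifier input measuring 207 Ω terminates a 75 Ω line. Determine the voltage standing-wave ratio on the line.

Γ = (207 − 75)/(207 + 75) = 0.468
VSWR = (1 + 0.468)/(1 − 0.468)

VSWR ≈ 2.76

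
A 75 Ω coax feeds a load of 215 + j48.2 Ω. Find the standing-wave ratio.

VSWR ≈ 3.03

Γ = (Z_L − Z_0)/(Z_L + Z_0) = (140 + j48.2)/(290 + j48.2)
|Γ| = 148/294 = 0.504
VSWR = (1 + |Γ|)/(1 − |Γ|) = 1.5/0.496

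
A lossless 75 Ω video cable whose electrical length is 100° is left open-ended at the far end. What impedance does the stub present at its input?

tan(βl) = -5.67
For an open-ended stub, Z_in = −jZ_0·cot(βl) = −jZ_0/tan(βl)

Z_in ≈ +j13.2 Ω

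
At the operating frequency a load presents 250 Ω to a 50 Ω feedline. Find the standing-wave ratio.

Γ = (250 − 50)/(250 + 50) = 0.667
VSWR = (1 + 0.667)/(1 − 0.667)

VSWR ≈ 5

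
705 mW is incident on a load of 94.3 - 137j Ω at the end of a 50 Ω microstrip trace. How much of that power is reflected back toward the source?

P_reflected ≈ 369 mW

|Γ| = |(44.3 − j137)/(144.3 − j137)| = 0.724
|Γ|² = 0.524
P_refl = |Γ|²·P_inc = 369 mW, P_del = (1 − |Γ|²)·P_inc = 336 mW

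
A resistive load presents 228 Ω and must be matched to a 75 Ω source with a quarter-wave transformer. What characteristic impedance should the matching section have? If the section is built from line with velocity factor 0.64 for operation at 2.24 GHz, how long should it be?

Z_qwt = √(Z_0·R_L) = √(75 × 228) = √17100
λ = 0.64·c/f = 0.0857 m, so l = λ/4 = 0.0214 m

Z_qwt ≈ 131 Ω; length ≈ 2.14 cm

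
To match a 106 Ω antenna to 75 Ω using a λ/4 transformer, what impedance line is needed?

Z_qwt ≈ 89.2 Ω

Z_qwt = √(Z_0·R_L) = √(75 × 106) = √7950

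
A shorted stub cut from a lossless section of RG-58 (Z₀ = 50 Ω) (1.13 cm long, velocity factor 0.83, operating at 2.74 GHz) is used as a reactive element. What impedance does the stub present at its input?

λ = v/f = 0.83·c / 2.74 GHz = 0.0909 m
βl = 2π·l/λ = 2π × 0.124 = 44.8°
tan(βl) = 0.992
For a shorted stub, Z_in = jZ_0·tan(βl)

Z_in ≈ +j49.6 Ω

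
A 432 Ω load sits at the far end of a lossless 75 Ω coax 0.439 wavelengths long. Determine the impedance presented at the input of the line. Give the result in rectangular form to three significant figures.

Z_in ≈ 78.5 + j152 Ω

βl = 2π × 0.439 = 158°
tan(βl) = tan(158°) = -0.403
Z_in = Z_0·(Z_L + jZ_0·tanβl)/(Z_0 + jZ_L·tanβl)
     = 75·(432 − j30.2)/(75 − j174)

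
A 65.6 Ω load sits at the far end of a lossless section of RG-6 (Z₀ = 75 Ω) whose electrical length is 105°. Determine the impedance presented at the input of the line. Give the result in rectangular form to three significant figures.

tan(βl) = tan(105°) = -3.73
Z_in = Z_0·(Z_L + jZ_0·tanβl)/(Z_0 + jZ_L·tanβl)
     = 75·(65.6 − j280)/(75 − j245)

Z_in ≈ 84 − j5.64 Ω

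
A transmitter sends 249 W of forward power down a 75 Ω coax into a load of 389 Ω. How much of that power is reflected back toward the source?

P_reflected ≈ 114 W

Γ = (389 − 75)/(389 + 75) = 0.677
|Γ|² = 0.458
P_refl = |Γ|²·P_inc = 114 W, P_del = (1 − |Γ|²)·P_inc = 135 W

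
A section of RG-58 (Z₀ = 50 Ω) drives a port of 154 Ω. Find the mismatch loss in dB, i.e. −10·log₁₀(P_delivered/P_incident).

mismatch loss ≈ 1.31 dB

Γ = (154 − 50)/(154 + 50) = 0.51
|Γ|² = 0.26, so P_del/P_inc = 1 − |Γ|² = 0.74
ML = −10·log₁₀(1 − |Γ|²)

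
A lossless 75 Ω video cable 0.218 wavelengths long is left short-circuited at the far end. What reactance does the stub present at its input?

βl = 2π × 0.218 = 78.5°
tan(βl) = 4.91
For a short-circuited stub, Z_in = jZ_0·tan(βl)

X_in ≈ 368 Ω (inductive)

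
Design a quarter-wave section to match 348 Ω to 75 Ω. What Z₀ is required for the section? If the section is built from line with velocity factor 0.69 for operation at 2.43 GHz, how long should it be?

Z_qwt = √(Z_0·R_L) = √(75 × 348) = √26100
λ = 0.69·c/f = 0.0852 m, so l = λ/4 = 0.0213 m

Z_qwt ≈ 162 Ω; length ≈ 2.13 cm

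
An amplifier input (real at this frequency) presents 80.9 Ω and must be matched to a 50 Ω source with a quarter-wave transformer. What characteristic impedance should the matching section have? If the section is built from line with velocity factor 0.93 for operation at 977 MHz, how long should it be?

Z_qwt = √(Z_0·R_L) = √(50 × 80.9) = √4045
λ = 0.93·c/f = 0.286 m, so l = λ/4 = 0.0714 m

Z_qwt ≈ 63.6 Ω; length ≈ 7.14 cm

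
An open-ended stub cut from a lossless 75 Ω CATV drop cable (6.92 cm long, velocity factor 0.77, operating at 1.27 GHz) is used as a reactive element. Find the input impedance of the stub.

Z_in ≈ +j80.3 Ω

λ = v/f = 0.77·c / 1.27 GHz = 0.182 m
βl = 2π·l/λ = 2π × 0.38 = 137°
tan(βl) = -0.934
For an open-ended stub, Z_in = −jZ_0·cot(βl) = −jZ_0/tan(βl)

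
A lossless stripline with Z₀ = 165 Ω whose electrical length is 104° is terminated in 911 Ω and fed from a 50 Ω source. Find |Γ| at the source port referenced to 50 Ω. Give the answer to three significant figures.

tan(βl) = -4.01
Z_in = Z_0·(Z_L + jZ_0·tanβl)/(Z_0 + jZ_L·tanβl) = 31.7 + j39.7 Ω
Γ_s = (Z_in − Z_s)/(Z_in + Z_s) = (-18.3 + j39.7)/(81.7 + j39.7), |Γ_s| = 0.482

|Γ| ≈ 0.482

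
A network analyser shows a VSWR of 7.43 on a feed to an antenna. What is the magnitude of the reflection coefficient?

|Γ| = (S − 1)/(S + 1) = (7.43 − 1)/(7.43 + 1) = 6.43/8.43

|Γ| ≈ 0.763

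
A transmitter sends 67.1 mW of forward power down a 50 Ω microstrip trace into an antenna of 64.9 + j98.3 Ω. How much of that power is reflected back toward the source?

|Γ| = |(14.9 + j98.3)/(114.9 + j98.3)| = 0.658
|Γ|² = 0.432
P_refl = |Γ|²·P_inc = 29 mW, P_del = (1 − |Γ|²)·P_inc = 38.1 mW

P_reflected ≈ 29 mW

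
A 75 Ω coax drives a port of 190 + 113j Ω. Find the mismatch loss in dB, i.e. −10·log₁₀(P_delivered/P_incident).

Γ = (115 + j113)/(265 + j113), |Γ| = 0.56
|Γ|² = 0.313, so P_del/P_inc = 1 − |Γ|² = 0.687
ML = −10·log₁₀(1 − |Γ|²)

mismatch loss ≈ 1.63 dB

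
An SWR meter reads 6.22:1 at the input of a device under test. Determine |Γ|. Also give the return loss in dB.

|Γ| = (S − 1)/(S + 1) = (6.22 − 1)/(6.22 + 1) = 5.22/7.22
RL = −20·log₁₀|Γ| = −20·log₁₀(0.723)

|Γ| ≈ 0.723; return loss ≈ 2.82 dB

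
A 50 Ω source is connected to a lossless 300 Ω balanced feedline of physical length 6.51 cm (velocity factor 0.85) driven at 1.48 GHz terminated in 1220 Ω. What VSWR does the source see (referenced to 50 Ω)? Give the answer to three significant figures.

λ = v/f = 0.85·c / 1.48 GHz = 0.172 m
βl = 2π·l/λ = 2π × 0.378 = 136°
tan(βl) = -0.965
Z_in = Z_0·(Z_L + jZ_0·tanβl)/(Z_0 + jZ_L·tanβl) = 144 + j274 Ω
Γ_s = (Z_in − Z_s)/(Z_in + Z_s) = (93.7 + j274)/(194 + j274), |Γ_s| = 0.863
VSWR = (1 + |Γ_s|)/(1 − |Γ_s|)

VSWR ≈ 13.6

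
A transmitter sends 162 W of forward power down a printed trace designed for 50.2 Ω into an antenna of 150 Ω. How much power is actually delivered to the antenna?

Γ = (150 − 50.2)/(150 + 50.2) = 0.499
|Γ|² = 0.249
P_refl = |Γ|²·P_inc = 40.3 W, P_del = (1 − |Γ|²)·P_inc = 122 W

P_delivered ≈ 122 W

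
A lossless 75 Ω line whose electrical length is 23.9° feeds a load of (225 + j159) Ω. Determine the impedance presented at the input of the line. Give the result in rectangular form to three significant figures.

tan(βl) = tan(23.9°) = 0.443
Z_in = Z_0·(Z_L + jZ_0·tanβl)/(Z_0 + jZ_L·tanβl)
     = 75·(225 + j192)/(4.54 + j99.7)

Z_in ≈ 152 − j162 Ω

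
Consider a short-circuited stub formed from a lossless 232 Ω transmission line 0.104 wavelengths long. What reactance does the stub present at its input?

βl = 2π × 0.104 = 37.4°
tan(βl) = 0.766
For a short-circuited stub, Z_in = jZ_0·tan(βl)

X_in ≈ 178 Ω (inductive)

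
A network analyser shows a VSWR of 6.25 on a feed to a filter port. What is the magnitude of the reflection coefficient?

|Γ| = (S − 1)/(S + 1) = (6.25 − 1)/(6.25 + 1) = 5.25/7.25

|Γ| ≈ 0.724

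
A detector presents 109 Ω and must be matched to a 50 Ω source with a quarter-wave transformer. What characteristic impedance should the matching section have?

Z_qwt = √(Z_0·R_L) = √(50 × 109) = √5450

Z_qwt ≈ 73.8 Ω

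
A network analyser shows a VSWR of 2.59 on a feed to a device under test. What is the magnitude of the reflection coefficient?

|Γ| ≈ 0.443

|Γ| = (S − 1)/(S + 1) = (2.59 − 1)/(2.59 + 1) = 1.59/3.59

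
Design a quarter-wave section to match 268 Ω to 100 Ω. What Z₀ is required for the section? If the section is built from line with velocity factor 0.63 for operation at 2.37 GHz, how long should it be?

Z_qwt ≈ 164 Ω; length ≈ 1.99 cm

Z_qwt = √(Z_0·R_L) = √(100 × 268) = √26800
λ = 0.63·c/f = 0.0797 m, so l = λ/4 = 0.0199 m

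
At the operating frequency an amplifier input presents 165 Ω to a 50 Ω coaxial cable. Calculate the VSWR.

Γ = (165 − 50)/(165 + 50) = 0.535
VSWR = (1 + 0.535)/(1 − 0.535)

VSWR ≈ 3.3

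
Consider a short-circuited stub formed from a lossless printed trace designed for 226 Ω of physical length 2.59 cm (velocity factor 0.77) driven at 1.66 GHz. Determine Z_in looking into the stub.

Z_in ≈ +j533 Ω

λ = v/f = 0.77·c / 1.66 GHz = 0.139 m
βl = 2π·l/λ = 2π × 0.186 = 67°
tan(βl) = 2.36
For a short-circuited stub, Z_in = jZ_0·tan(βl)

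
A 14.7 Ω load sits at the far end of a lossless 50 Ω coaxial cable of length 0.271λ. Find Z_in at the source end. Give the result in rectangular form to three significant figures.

βl = 2π × 0.271 = 97.6°
tan(βl) = tan(97.6°) = -7.53
Z_in = Z_0·(Z_L + jZ_0·tanβl)/(Z_0 + jZ_L·tanβl)
     = 50·(14.7 − j377)/(50 − j111)

Z_in ≈ 144 − j58.3 Ω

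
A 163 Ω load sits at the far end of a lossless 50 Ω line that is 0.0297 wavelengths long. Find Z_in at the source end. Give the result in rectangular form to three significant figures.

Z_in ≈ 122 − j65.9 Ω

βl = 2π × 0.0297 = 10.7°
tan(βl) = tan(10.7°) = 0.189
Z_in = Z_0·(Z_L + jZ_0·tanβl)/(Z_0 + jZ_L·tanβl)
     = 50·(163 + j9.44)/(50 + j30.8)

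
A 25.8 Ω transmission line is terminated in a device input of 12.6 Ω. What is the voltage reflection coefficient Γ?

Γ = (Z_L − Z_0)/(Z_L + Z_0) = (12.6 − 25.8)/(12.6 + 25.8) = -13.2/38.4

Γ = -0.344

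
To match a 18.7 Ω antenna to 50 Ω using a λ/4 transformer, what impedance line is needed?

Z_qwt ≈ 30.6 Ω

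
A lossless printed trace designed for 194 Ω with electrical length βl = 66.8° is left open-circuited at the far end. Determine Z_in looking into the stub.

Z_in ≈ −j83.1 Ω

tan(βl) = 2.33
For an open-circuited stub, Z_in = −jZ_0·cot(βl) = −jZ_0/tan(βl)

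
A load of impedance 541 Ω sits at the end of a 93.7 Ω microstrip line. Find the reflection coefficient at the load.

Γ = 0.705

Γ = (Z_L − Z_0)/(Z_L + Z_0) = (541 − 93.7)/(541 + 93.7) = 447.3/634.7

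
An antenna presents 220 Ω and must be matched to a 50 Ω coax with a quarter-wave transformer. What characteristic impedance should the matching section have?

Z_qwt ≈ 105 Ω

Z_qwt = √(Z_0·R_L) = √(50 × 220) = √11000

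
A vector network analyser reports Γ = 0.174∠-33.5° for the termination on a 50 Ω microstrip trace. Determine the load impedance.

Z_L ≈ 65.5 − j13 Ω

Z_L = Z_0·(1 + Γ)/(1 − Γ) = 50·(1.15 − j0.096)/(0.855 + j0.096)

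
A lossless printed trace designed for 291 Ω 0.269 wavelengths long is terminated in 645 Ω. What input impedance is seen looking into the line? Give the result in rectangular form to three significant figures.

Z_in ≈ 133 + j27.7 Ω

βl = 2π × 0.269 = 96.8°
tan(βl) = tan(96.8°) = -8.34
Z_in = Z_0·(Z_L + jZ_0·tanβl)/(Z_0 + jZ_L·tanβl)
     = 291·(645 − j2430)/(291 − j5380)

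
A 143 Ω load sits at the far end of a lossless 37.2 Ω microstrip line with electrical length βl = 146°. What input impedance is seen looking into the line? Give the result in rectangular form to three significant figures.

Z_in ≈ 26.9 + j44.8 Ω

tan(βl) = tan(146°) = -0.675
Z_in = Z_0·(Z_L + jZ_0·tanβl)/(Z_0 + jZ_L·tanβl)
     = 37.2·(143 − j25.1)/(37.2 − j96.5)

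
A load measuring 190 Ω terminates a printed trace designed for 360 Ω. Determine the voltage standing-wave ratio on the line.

Γ = (190 − 360)/(190 + 360) = -0.309
VSWR = (1 + 0.309)/(1 − 0.309)

VSWR ≈ 1.89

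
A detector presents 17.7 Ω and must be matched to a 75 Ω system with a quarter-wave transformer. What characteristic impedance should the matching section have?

Z_qwt ≈ 36.4 Ω

Z_qwt = √(Z_0·R_L) = √(75 × 17.7) = √1328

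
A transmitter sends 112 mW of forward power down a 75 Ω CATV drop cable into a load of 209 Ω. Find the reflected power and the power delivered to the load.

Γ = (209 − 75)/(209 + 75) = 0.472
|Γ|² = 0.223
P_refl = |Γ|²·P_inc = 24.9 mW, P_del = (1 − |Γ|²)·P_inc = 87.1 mW

P_reflected ≈ 24.9 mW; P_delivered ≈ 87.1 mW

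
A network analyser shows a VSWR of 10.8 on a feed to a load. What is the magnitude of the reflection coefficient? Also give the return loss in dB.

|Γ| = (S − 1)/(S + 1) = (10.8 − 1)/(10.8 + 1) = 9.8/11.8
RL = −20·log₁₀|Γ| = −20·log₁₀(0.831)

|Γ| ≈ 0.831; return loss ≈ 1.61 dB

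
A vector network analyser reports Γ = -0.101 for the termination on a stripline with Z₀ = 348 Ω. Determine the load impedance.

Z_L = Z_0·(1 + Γ)/(1 − Γ) = 348·(0.899)/(1.1)

Z_L ≈ 284 Ω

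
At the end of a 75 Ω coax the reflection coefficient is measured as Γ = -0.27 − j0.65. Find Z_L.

Z_L = Z_0·(1 + Γ)/(1 − Γ) = 75·(0.73 − j0.65)/(1.27 + j0.65)

Z_L ≈ 18.6 − j47.9 Ω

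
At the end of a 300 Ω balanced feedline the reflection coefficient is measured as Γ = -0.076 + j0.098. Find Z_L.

Z_L = Z_0·(1 + Γ)/(1 − Γ) = 300·(0.924 + j0.098)/(1.08 − j0.098)

Z_L ≈ 253 + j50.4 Ω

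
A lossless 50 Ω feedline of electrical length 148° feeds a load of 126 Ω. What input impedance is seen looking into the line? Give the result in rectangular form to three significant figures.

tan(βl) = tan(148°) = -0.625
Z_in = Z_0·(Z_L + jZ_0·tanβl)/(Z_0 + jZ_L·tanβl)
     = 50·(126 − j31.2)/(50 − j78.7)

Z_in ≈ 50.4 + j48 Ω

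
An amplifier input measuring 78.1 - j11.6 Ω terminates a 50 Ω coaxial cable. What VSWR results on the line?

Γ = (Z_L − Z_0)/(Z_L + Z_0) = (28.1 − j11.6)/(128.1 − j11.6)
|Γ| = 30.4/129 = 0.236
VSWR = (1 + |Γ|)/(1 − |Γ|) = 1.24/0.764

VSWR ≈ 1.62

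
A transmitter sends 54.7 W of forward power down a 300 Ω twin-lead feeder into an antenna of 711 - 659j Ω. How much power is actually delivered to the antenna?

P_delivered ≈ 32 W

|Γ| = |(411 − j659)/(1011 − j659)| = 0.644
|Γ|² = 0.414
P_refl = |Γ|²·P_inc = 22.7 W, P_del = (1 − |Γ|²)·P_inc = 32 W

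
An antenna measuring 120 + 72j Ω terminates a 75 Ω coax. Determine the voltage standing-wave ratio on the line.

Γ = (Z_L − Z_0)/(Z_L + Z_0) = (45 + j72)/(195 + j72)
|Γ| = 84.9/208 = 0.408
VSWR = (1 + |Γ|)/(1 − |Γ|) = 1.41/0.592

VSWR ≈ 2.38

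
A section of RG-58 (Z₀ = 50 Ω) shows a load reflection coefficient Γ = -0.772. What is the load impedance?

Z_L = Z_0·(1 + Γ)/(1 − Γ) = 50·(0.228)/(1.77)

Z_L ≈ 6.43 Ω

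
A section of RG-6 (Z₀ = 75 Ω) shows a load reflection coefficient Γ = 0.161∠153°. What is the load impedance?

Z_L = Z_0·(1 + Γ)/(1 − Γ) = 75·(0.857 + j0.0731)/(1.14 − j0.0731)

Z_L ≈ 55.6 + j8.35 Ω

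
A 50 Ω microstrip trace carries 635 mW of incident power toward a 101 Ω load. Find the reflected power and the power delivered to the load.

Γ = (101 − 50)/(101 + 50) = 0.338
|Γ|² = 0.114
P_refl = |Γ|²·P_inc = 72.4 mW, P_del = (1 − |Γ|²)·P_inc = 563 mW

P_reflected ≈ 72.4 mW; P_delivered ≈ 563 mW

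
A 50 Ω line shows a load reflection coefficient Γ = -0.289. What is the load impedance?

Z_L = Z_0·(1 + Γ)/(1 − Γ) = 50·(0.711)/(1.29)

Z_L ≈ 27.6 Ω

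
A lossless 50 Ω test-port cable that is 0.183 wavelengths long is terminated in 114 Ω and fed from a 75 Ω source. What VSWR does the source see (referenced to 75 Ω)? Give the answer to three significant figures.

βl = 2π × 0.183 = 65.9°
tan(βl) = 2.23
Z_in = Z_0·(Z_L + jZ_0·tanβl)/(Z_0 + jZ_L·tanβl) = 25.3 − j17.4 Ω
Γ_s = (Z_in − Z_s)/(Z_in + Z_s) = (-49.7 − j17.4)/(100 − j17.4), |Γ_s| = 0.517
VSWR = (1 + |Γ_s|)/(1 − |Γ_s|)

VSWR ≈ 3.14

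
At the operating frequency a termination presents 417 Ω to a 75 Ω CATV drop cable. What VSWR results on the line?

For a purely resistive load, VSWR = R_L/Z_0 or Z_0/R_L (whichever > 1) = 417/75

VSWR ≈ 5.56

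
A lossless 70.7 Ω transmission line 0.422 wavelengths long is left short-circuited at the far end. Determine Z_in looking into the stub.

βl = 2π × 0.422 = 152°
tan(βl) = -0.534
For a short-circuited stub, Z_in = jZ_0·tan(βl)

Z_in ≈ −j37.7 Ω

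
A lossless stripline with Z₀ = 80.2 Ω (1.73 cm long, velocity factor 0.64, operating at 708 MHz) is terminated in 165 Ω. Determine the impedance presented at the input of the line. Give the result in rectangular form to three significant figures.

Z_in ≈ 111 − j62.4 Ω

λ = v/f = 0.64·c / 708 MHz = 0.271 m
βl = 2π·l/λ = 2π × 0.0638 = 23°
tan(βl) = tan(23°) = 0.424
Z_in = Z_0·(Z_L + jZ_0·tanβl)/(Z_0 + jZ_L·tanβl)
     = 80.2·(165 + j34)/(80.2 + j69.9)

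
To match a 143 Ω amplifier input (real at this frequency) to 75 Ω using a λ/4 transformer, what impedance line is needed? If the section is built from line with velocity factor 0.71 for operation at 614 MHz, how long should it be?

Z_qwt ≈ 104 Ω; length ≈ 8.67 cm

Z_qwt = √(Z_0·R_L) = √(75 × 143) = √10720
λ = 0.71·c/f = 0.347 m, so l = λ/4 = 0.0867 m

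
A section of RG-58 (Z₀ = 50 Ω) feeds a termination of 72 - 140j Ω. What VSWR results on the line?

VSWR ≈ 7.44

Γ = (Z_L − Z_0)/(Z_L + Z_0) = (22 − j140)/(122 − j140)
|Γ| = 142/186 = 0.763
VSWR = (1 + |Γ|)/(1 − |Γ|) = 1.76/0.237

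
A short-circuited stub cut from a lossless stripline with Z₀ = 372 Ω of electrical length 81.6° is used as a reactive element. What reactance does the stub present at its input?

X_in ≈ 2520 Ω (inductive)

tan(βl) = 6.77
For a short-circuited stub, Z_in = jZ_0·tan(βl)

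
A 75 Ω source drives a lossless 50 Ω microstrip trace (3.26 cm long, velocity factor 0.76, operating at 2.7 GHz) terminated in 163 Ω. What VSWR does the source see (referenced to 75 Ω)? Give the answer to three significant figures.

λ = v/f = 0.76·c / 2.7 GHz = 0.0844 m
βl = 2π·l/λ = 2π × 0.386 = 139°
tan(βl) = -0.87
Z_in = Z_0·(Z_L + jZ_0·tanβl)/(Z_0 + jZ_L·tanβl) = 31.7 + j46.3 Ω
Γ_s = (Z_in − Z_s)/(Z_in + Z_s) = (-43.3 + j46.3)/(107 + j46.3), |Γ_s| = 0.545
VSWR = (1 + |Γ_s|)/(1 − |Γ_s|)

VSWR ≈ 3.4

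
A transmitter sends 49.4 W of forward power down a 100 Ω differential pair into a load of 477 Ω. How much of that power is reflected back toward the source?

P_reflected ≈ 21.1 W

Γ = (477 − 100)/(477 + 100) = 0.653
|Γ|² = 0.427
P_refl = |Γ|²·P_inc = 21.1 W, P_del = (1 − |Γ|²)·P_inc = 28.3 W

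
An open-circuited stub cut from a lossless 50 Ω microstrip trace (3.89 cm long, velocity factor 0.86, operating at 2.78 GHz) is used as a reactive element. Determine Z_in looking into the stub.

Z_in ≈ +j89.8 Ω

λ = v/f = 0.86·c / 2.78 GHz = 0.0928 m
βl = 2π·l/λ = 2π × 0.419 = 151°
tan(βl) = -0.557
For an open-circuited stub, Z_in = −jZ_0·cot(βl) = −jZ_0/tan(βl)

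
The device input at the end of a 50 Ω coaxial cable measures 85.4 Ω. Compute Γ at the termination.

Γ = 0.261

Γ = (Z_L − Z_0)/(Z_L + Z_0) = (85.4 − 50)/(85.4 + 50) = 35.4/135.4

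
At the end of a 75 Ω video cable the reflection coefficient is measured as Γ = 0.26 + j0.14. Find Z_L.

Z_L = Z_0·(1 + Γ)/(1 − Γ) = 75·(1.26 + j0.14)/(0.74 − j0.14)

Z_L ≈ 121 + j37 Ω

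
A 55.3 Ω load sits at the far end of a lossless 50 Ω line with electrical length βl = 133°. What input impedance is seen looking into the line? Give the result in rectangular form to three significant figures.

tan(βl) = tan(133°) = -1.07
Z_in = Z_0·(Z_L + jZ_0·tanβl)/(Z_0 + jZ_L·tanβl)
     = 50·(55.3 − j53.6)/(50 − j59.3)

Z_in ≈ 49.4 + j4.97 Ω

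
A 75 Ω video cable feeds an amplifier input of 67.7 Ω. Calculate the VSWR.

Γ = (67.7 − 75)/(67.7 + 75) = -0.0512
VSWR = (1 + 0.0512)/(1 − 0.0512)

VSWR ≈ 1.11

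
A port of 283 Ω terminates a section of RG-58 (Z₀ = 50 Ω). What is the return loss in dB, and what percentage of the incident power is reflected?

RL ≈ 3.1 dB; 49% of incident power reflected

Γ = (283 − 50)/(283 + 50) = 0.7
RL = −20·log₁₀(0.7) = 3.1 dB
P_refl/P_inc = |Γ|² = 0.49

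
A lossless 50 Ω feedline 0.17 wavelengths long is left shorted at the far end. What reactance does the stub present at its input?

βl = 2π × 0.17 = 61.2°
tan(βl) = 1.82
For a shorted stub, Z_in = jZ_0·tan(βl)

X_in ≈ 90.9 Ω (inductive)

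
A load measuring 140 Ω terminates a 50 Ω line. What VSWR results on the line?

For a purely resistive load, VSWR = R_L/Z_0 or Z_0/R_L (whichever > 1) = 140/50

VSWR ≈ 2.8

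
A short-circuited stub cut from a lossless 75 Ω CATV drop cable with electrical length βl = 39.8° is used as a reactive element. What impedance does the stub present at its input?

Z_in ≈ +j62.5 Ω

tan(βl) = 0.833
For a short-circuited stub, Z_in = jZ_0·tan(βl)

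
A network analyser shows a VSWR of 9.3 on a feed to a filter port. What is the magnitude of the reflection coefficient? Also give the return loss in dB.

|Γ| ≈ 0.806; return loss ≈ 1.88 dB

|Γ| = (S − 1)/(S + 1) = (9.3 − 1)/(9.3 + 1) = 8.3/10.3
RL = −20·log₁₀|Γ| = −20·log₁₀(0.806)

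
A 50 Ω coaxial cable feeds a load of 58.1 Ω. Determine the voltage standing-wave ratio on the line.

For a purely resistive load, VSWR = R_L/Z_0 or Z_0/R_L (whichever > 1) = 58.1/50

VSWR ≈ 1.16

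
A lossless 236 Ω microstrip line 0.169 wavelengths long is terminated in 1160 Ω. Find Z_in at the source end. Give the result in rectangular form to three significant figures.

Z_in ≈ 62.2 − j125 Ω

βl = 2π × 0.169 = 60.8°
tan(βl) = tan(60.8°) = 1.79
Z_in = Z_0·(Z_L + jZ_0·tanβl)/(Z_0 + jZ_L·tanβl)
     = 236·(1160 + j423)/(236 + j2080)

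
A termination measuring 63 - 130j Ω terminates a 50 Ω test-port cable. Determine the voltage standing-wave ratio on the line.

VSWR ≈ 7.28

Γ = (Z_L − Z_0)/(Z_L + Z_0) = (13 − j130)/(113 − j130)
|Γ| = 131/172 = 0.758
VSWR = (1 + |Γ|)/(1 − |Γ|) = 1.76/0.242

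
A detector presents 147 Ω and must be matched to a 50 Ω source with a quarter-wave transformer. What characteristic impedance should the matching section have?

Z_qwt = √(Z_0·R_L) = √(50 × 147) = √7350

Z_qwt ≈ 85.7 Ω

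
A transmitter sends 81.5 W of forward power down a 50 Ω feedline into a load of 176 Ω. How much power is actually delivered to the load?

P_delivered ≈ 56.2 W

Γ = (176 − 50)/(176 + 50) = 0.558
|Γ|² = 0.311
P_refl = |Γ|²·P_inc = 25.3 W, P_del = (1 − |Γ|²)·P_inc = 56.2 W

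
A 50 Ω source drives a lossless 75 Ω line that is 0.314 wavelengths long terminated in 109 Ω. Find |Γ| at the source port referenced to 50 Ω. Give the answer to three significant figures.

|Γ| ≈ 0.155

βl = 2π × 0.314 = 113°
tan(βl) = -2.35
Z_in = Z_0·(Z_L + jZ_0·tanβl)/(Z_0 + jZ_L·tanβl) = 56.1 + j15.5 Ω
Γ_s = (Z_in − Z_s)/(Z_in + Z_s) = (6.13 + j15.5)/(106 + j15.5), |Γ_s| = 0.155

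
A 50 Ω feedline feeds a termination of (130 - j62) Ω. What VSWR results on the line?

VSWR ≈ 3.27

Γ = (Z_L − Z_0)/(Z_L + Z_0) = (80 − j62)/(180 − j62)
|Γ| = 101/190 = 0.532
VSWR = (1 + |Γ|)/(1 − |Γ|) = 1.53/0.468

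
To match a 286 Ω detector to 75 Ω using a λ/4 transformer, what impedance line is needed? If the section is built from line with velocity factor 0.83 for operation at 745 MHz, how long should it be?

Z_qwt = √(Z_0·R_L) = √(75 × 286) = √21450
λ = 0.83·c/f = 0.334 m, so l = λ/4 = 0.0836 m

Z_qwt ≈ 146 Ω; length ≈ 8.36 cm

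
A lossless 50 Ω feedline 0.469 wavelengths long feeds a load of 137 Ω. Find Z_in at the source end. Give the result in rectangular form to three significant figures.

Z_in ≈ 110 + j49.7 Ω

βl = 2π × 0.469 = 169°
tan(βl) = tan(169°) = -0.197
Z_in = Z_0·(Z_L + jZ_0·tanβl)/(Z_0 + jZ_L·tanβl)
     = 50·(137 − j9.86)/(50 − j27)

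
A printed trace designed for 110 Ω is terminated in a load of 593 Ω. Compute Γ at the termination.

Γ = 0.687

Γ = (Z_L − Z_0)/(Z_L + Z_0) = (593 − 110)/(593 + 110) = 483/703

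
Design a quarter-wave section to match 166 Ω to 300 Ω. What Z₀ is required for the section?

Z_qwt ≈ 223 Ω

Z_qwt = √(Z_0·R_L) = √(300 × 166) = √49800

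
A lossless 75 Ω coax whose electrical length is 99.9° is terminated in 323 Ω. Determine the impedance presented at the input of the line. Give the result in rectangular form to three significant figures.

Z_in ≈ 17.9 + j12.4 Ω

tan(βl) = tan(99.9°) = -5.73
Z_in = Z_0·(Z_L + jZ_0·tanβl)/(Z_0 + jZ_L·tanβl)
     = 75·(323 − j430)/(75 − j1850)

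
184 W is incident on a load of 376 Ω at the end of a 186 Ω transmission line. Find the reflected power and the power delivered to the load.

Γ = (376 − 186)/(376 + 186) = 0.338
|Γ|² = 0.114
P_refl = |Γ|²·P_inc = 21 W, P_del = (1 − |Γ|²)·P_inc = 163 W

P_reflected ≈ 21 W; P_delivered ≈ 163 W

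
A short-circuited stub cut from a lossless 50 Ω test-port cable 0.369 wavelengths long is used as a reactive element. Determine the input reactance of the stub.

βl = 2π × 0.369 = 133°
tan(βl) = -1.08
For a short-circuited stub, Z_in = jZ_0·tan(βl)

X_in ≈ -53.9 Ω (capacitive)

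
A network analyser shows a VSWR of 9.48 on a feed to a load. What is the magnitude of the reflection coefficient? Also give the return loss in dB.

|Γ| ≈ 0.809; return loss ≈ 1.84 dB

|Γ| = (S − 1)/(S + 1) = (9.48 − 1)/(9.48 + 1) = 8.48/10.5
RL = −20·log₁₀|Γ| = −20·log₁₀(0.809)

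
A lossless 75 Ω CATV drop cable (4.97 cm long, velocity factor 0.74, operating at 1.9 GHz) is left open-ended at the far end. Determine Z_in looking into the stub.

λ = v/f = 0.74·c / 1.9 GHz = 0.117 m
βl = 2π·l/λ = 2π × 0.425 = 153°
tan(βl) = -0.507
For an open-ended stub, Z_in = −jZ_0·cot(βl) = −jZ_0/tan(βl)

Z_in ≈ +j148 Ω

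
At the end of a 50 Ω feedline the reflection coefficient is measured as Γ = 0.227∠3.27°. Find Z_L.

Z_L = Z_0·(1 + Γ)/(1 − Γ) = 50·(1.23 + j0.0129)/(0.773 − j0.0129)

Z_L ≈ 79.3 + j2.16 Ω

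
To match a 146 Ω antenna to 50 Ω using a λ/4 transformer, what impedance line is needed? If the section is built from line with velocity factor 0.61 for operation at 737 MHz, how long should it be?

Z_qwt ≈ 85.4 Ω; length ≈ 6.21 cm

Z_qwt = √(Z_0·R_L) = √(50 × 146) = √7300
λ = 0.61·c/f = 0.248 m, so l = λ/4 = 0.0621 m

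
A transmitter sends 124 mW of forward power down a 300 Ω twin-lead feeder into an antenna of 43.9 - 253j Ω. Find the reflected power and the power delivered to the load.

P_reflected ≈ 88.2 mW; P_delivered ≈ 35.8 mW

|Γ| = |(-256.1 − j253)/(343.9 − j253)| = 0.843
|Γ|² = 0.711
P_refl = |Γ|²·P_inc = 88.2 mW, P_del = (1 − |Γ|²)·P_inc = 35.8 mW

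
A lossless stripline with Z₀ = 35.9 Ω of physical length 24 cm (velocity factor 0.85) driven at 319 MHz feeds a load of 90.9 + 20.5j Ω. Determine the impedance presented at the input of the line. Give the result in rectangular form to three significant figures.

Z_in ≈ 13.9 + j6.78 Ω

λ = v/f = 0.85·c / 319 MHz = 0.799 m
βl = 2π·l/λ = 2π × 0.3 = 108°
tan(βl) = tan(108°) = -3.06
Z_in = Z_0·(Z_L + jZ_0·tanβl)/(Z_0 + jZ_L·tanβl)
     = 35.9·(90.9 − j89.4)/(98.7 − j278)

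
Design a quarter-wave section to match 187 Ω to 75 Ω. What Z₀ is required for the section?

Z_qwt ≈ 118 Ω

Z_qwt = √(Z_0·R_L) = √(75 × 187) = √14020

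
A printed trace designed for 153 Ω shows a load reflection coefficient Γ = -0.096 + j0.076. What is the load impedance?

Z_L ≈ 125 + j19.3 Ω

Z_L = Z_0·(1 + Γ)/(1 − Γ) = 153·(0.904 + j0.076)/(1.1 − j0.076)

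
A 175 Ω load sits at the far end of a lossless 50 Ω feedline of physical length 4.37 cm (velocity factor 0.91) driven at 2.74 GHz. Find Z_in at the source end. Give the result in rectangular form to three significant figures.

λ = v/f = 0.91·c / 2.74 GHz = 0.0996 m
βl = 2π·l/λ = 2π × 0.439 = 158°
tan(βl) = tan(158°) = -0.406
Z_in = Z_0·(Z_L + jZ_0·tanβl)/(Z_0 + jZ_L·tanβl)
     = 50·(175 − j20.3)/(50 − j71.1)

Z_in ≈ 67.5 + j75.6 Ω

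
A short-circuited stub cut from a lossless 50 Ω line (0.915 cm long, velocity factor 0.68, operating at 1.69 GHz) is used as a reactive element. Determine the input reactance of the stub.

λ = v/f = 0.68·c / 1.69 GHz = 0.121 m
βl = 2π·l/λ = 2π × 0.0758 = 27.3°
tan(βl) = 0.516
For a short-circuited stub, Z_in = jZ_0·tan(βl)

X_in ≈ 25.8 Ω (inductive)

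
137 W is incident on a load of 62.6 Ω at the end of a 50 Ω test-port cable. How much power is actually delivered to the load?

Γ = (62.6 − 50)/(62.6 + 50) = 0.112
|Γ|² = 0.0125
P_refl = |Γ|²·P_inc = 1.72 W, P_del = (1 − |Γ|²)·P_inc = 135 W

P_delivered ≈ 135 W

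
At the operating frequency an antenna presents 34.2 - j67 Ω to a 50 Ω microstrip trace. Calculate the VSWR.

VSWR ≈ 4.55

Γ = (Z_L − Z_0)/(Z_L + Z_0) = (-15.8 − j67)/(84.2 − j67)
|Γ| = 68.8/108 = 0.64
VSWR = (1 + |Γ|)/(1 − |Γ|) = 1.64/0.36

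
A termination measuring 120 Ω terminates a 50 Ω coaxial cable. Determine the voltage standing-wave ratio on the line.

VSWR ≈ 2.4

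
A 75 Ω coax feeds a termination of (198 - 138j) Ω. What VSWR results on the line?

VSWR ≈ 4.05

Γ = (Z_L − Z_0)/(Z_L + Z_0) = (123 − j138)/(273 − j138)
|Γ| = 185/306 = 0.604
VSWR = (1 + |Γ|)/(1 − |Γ|) = 1.6/0.396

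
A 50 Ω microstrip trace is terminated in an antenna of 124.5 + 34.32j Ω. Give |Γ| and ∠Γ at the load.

Γ ≈ 0.461 ∠ 13.6°

Γ = (Z_L − Z_0)/(Z_L + Z_0) = (74.5 + j34.32)/(174.5 + j34.32)
|Γ| = 82/178 = 0.461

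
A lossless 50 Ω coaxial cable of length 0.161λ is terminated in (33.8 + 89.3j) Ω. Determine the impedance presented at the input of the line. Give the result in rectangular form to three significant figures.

βl = 2π × 0.161 = 58°
tan(βl) = tan(58°) = 1.6
Z_in = Z_0·(Z_L + jZ_0·tanβl)/(Z_0 + jZ_L·tanβl)
     = 50·(33.8 + j169)/(-92.7 + j54)

Z_in ≈ 26.1 − j76.1 Ω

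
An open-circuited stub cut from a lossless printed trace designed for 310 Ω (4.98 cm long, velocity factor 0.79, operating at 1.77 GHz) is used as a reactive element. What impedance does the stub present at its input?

Z_in ≈ +j298 Ω

λ = v/f = 0.79·c / 1.77 GHz = 0.134 m
βl = 2π·l/λ = 2π × 0.372 = 134°
tan(βl) = -1.04
For an open-circuited stub, Z_in = −jZ_0·cot(βl) = −jZ_0/tan(βl)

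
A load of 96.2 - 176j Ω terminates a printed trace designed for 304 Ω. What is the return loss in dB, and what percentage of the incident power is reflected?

RL ≈ 4.11 dB; 38.8% of incident power reflected

Γ = (-207.8 − j176)/(400.2 − j176), |Γ| = 0.623
RL = −20·log₁₀(0.623) = 4.11 dB
P_refl/P_inc = |Γ|² = 0.388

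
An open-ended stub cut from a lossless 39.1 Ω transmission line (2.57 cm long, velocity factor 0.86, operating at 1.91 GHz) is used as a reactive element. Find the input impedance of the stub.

Z_in ≈ −j15.4 Ω

λ = v/f = 0.86·c / 1.91 GHz = 0.135 m
βl = 2π·l/λ = 2π × 0.19 = 68.5°
tan(βl) = 2.54
For an open-ended stub, Z_in = −jZ_0·cot(βl) = −jZ_0/tan(βl)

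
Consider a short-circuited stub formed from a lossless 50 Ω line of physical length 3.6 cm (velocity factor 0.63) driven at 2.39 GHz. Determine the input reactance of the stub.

X_in ≈ -14.4 Ω (capacitive)

λ = v/f = 0.63·c / 2.39 GHz = 0.0791 m
βl = 2π·l/λ = 2π × 0.455 = 164°
tan(βl) = -0.289
For a short-circuited stub, Z_in = jZ_0·tan(βl)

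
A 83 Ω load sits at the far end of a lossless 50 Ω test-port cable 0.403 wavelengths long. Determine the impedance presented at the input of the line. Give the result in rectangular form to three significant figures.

Z_in ≈ 52.7 + j26.2 Ω

βl = 2π × 0.403 = 145°
tan(βl) = tan(145°) = -0.698
Z_in = Z_0·(Z_L + jZ_0·tanβl)/(Z_0 + jZ_L·tanβl)
     = 50·(83 − j34.9)/(50 − j57.9)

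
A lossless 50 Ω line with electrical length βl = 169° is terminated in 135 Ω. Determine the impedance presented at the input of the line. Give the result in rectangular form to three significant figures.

Z_in ≈ 110 + j47.9 Ω

tan(βl) = tan(169°) = -0.194
Z_in = Z_0·(Z_L + jZ_0·tanβl)/(Z_0 + jZ_L·tanβl)
     = 50·(135 − j9.72)/(50 − j26.2)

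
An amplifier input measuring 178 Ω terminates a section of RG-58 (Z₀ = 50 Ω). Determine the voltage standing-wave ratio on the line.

VSWR ≈ 3.56

Γ = (178 − 50)/(178 + 50) = 0.561
VSWR = (1 + 0.561)/(1 − 0.561)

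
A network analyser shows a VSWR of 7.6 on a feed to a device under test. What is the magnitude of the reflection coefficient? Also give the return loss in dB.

|Γ| = (S − 1)/(S + 1) = (7.6 − 1)/(7.6 + 1) = 6.6/8.6
RL = −20·log₁₀|Γ| = −20·log₁₀(0.767)

|Γ| ≈ 0.767; return loss ≈ 2.3 dB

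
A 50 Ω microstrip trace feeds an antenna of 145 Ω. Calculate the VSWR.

VSWR ≈ 2.9

For a purely resistive load, VSWR = R_L/Z_0 or Z_0/R_L (whichever > 1) = 145/50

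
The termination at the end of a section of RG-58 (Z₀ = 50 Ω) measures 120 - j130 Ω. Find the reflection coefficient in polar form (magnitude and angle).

Γ = (Z_L − Z_0)/(Z_L + Z_0) = (70 − j130)/(170 − j130)
|Γ| = 148/214 = 0.69

Γ ≈ 0.69 ∠ -24.3°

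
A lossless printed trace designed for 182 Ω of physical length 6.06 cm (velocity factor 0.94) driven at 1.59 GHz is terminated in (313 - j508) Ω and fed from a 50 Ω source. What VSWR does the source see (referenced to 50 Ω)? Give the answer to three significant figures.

λ = v/f = 0.94·c / 1.59 GHz = 0.177 m
βl = 2π·l/λ = 2π × 0.342 = 123°
tan(βl) = -1.54
Z_in = Z_0·(Z_L + jZ_0·tanβl)/(Z_0 + jZ_L·tanβl) = 59 + j192 Ω
Γ_s = (Z_in − Z_s)/(Z_in + Z_s) = (8.99 + j192)/(109 + j192), |Γ_s| = 0.87
VSWR = (1 + |Γ_s|)/(1 − |Γ_s|)

VSWR ≈ 14.4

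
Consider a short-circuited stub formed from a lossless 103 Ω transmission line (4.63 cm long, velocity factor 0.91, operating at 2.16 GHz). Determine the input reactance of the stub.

λ = v/f = 0.91·c / 2.16 GHz = 0.126 m
βl = 2π·l/λ = 2π × 0.366 = 132°
tan(βl) = -1.12
For a short-circuited stub, Z_in = jZ_0·tan(βl)

X_in ≈ -115 Ω (capacitive)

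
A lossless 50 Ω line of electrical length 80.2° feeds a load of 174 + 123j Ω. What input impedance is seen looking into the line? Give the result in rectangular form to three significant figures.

Z_in ≈ 10.3 − j15.4 Ω

tan(βl) = tan(80.2°) = 5.79
Z_in = Z_0·(Z_L + jZ_0·tanβl)/(Z_0 + jZ_L·tanβl)
     = 50·(174 + j412)/(-662 + j1010)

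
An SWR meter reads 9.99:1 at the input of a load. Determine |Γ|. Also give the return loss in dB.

|Γ| = (S − 1)/(S + 1) = (9.99 − 1)/(9.99 + 1) = 8.99/11
RL = −20·log₁₀|Γ| = −20·log₁₀(0.818)

|Γ| ≈ 0.818; return loss ≈ 1.74 dB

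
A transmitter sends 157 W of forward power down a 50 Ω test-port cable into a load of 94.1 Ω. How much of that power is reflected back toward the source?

Γ = (94.1 − 50)/(94.1 + 50) = 0.306
|Γ|² = 0.0937
P_refl = |Γ|²·P_inc = 14.7 W, P_del = (1 − |Γ|²)·P_inc = 142 W

P_reflected ≈ 14.7 W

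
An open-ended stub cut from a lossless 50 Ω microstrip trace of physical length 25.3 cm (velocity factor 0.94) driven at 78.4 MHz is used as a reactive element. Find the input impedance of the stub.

λ = v/f = 0.94·c / 78.4 MHz = 3.6 m
βl = 2π·l/λ = 2π × 0.0703 = 25.3°
tan(βl) = 0.473
For an open-ended stub, Z_in = −jZ_0·cot(βl) = −jZ_0/tan(βl)

Z_in ≈ −j106 Ω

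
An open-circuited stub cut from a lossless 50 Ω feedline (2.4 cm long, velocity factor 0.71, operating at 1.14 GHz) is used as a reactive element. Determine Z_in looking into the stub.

Z_in ≈ −j47.9 Ω

λ = v/f = 0.71·c / 1.14 GHz = 0.187 m
βl = 2π·l/λ = 2π × 0.128 = 46.2°
tan(βl) = 1.04
For an open-circuited stub, Z_in = −jZ_0·cot(βl) = −jZ_0/tan(βl)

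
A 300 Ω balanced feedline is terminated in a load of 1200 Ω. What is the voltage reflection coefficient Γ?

Γ = (Z_L − Z_0)/(Z_L + Z_0) = (1200 − 300)/(1200 + 300) = 900/1500

Γ = 0.6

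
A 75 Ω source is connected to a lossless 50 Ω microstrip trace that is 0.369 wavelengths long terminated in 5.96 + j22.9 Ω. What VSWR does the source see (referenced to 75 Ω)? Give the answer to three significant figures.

VSWR ≈ 14

βl = 2π × 0.369 = 133°
tan(βl) = -1.08
Z_in = Z_0·(Z_L + jZ_0·tanβl)/(Z_0 + jZ_L·tanβl) = 5.73 − j20.3 Ω
Γ_s = (Z_in − Z_s)/(Z_in + Z_s) = (-69.3 − j20.3)/(80.7 − j20.3), |Γ_s| = 0.867
VSWR = (1 + |Γ_s|)/(1 − |Γ_s|)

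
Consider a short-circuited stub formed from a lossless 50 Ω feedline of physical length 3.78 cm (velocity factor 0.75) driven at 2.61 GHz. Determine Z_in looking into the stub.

λ = v/f = 0.75·c / 2.61 GHz = 0.0862 m
βl = 2π·l/λ = 2π × 0.438 = 158°
tan(βl) = -0.407
For a short-circuited stub, Z_in = jZ_0·tan(βl)

Z_in ≈ −j20.4 Ω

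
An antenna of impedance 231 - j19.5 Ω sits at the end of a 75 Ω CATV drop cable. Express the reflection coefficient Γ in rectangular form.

Γ = (Z_L − Z_0)/(Z_L + Z_0) = (156 − j19.5)/(306 − j19.5)

Γ ≈ 0.512 − j0.0311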